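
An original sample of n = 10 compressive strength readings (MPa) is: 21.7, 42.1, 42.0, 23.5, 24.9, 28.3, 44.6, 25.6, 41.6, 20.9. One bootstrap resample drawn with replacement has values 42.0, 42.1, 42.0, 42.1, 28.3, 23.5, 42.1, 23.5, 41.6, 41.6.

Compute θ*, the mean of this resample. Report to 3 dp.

θ* = 36.880

Mean = (42.0 + 42.1 + 42.0 + 42.1 + 28.3 + 23.5 + 42.1 + 23.5 + 41.6 + 41.6) / 10 = 368.80 / 10 = 36.880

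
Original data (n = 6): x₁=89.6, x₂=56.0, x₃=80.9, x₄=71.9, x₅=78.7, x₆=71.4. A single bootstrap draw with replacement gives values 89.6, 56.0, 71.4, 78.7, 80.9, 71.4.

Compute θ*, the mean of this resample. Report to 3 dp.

Mean = (89.6 + 56.0 + 71.4 + 78.7 + 80.9 + 71.4) / 6 = 448.00 / 6 = 74.667

θ* = 74.667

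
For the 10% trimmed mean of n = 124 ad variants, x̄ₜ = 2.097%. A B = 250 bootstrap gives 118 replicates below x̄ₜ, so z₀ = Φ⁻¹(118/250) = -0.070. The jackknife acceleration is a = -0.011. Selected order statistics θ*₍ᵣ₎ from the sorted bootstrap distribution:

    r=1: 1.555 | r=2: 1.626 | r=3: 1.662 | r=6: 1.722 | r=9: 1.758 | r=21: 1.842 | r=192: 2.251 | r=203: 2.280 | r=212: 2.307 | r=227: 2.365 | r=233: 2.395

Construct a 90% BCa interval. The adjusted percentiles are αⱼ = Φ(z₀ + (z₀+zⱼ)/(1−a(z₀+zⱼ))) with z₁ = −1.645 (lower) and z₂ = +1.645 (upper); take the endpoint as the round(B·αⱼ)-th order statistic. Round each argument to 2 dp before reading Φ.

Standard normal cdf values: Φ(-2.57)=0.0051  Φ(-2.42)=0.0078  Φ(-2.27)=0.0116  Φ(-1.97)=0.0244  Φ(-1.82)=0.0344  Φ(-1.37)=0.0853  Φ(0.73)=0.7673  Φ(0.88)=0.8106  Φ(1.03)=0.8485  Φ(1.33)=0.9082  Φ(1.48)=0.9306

(1.758, 2.395)

Lower: z₀ + z₁ = -0.070 + (-1.645) = -1.715; 1 − a(z₀+z₁) = 1 − (-0.011)(-1.715) = 0.9811; argument = -0.070 + (-1.715)/0.9811 = -1.8180 → -1.82.
α₁ = Φ(-1.82) = 0.0344; rank = round(250 × 0.0344) = 9; θ*₍9₎ = 1.758.
Upper: z₀ + z₂ = 1.575; 1 − a(z₀+z₂) = 1.0173; argument = 1.4782 → 1.48; α₂ = 0.9306; rank = 233; θ*₍233₎ = 2.395.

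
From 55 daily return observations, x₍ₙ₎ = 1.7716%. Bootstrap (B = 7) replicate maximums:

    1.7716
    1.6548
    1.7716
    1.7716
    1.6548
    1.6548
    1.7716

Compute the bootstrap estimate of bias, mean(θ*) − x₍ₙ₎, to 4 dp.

bias = −0.0501

mean(θ*) = (1.7716 + 1.6548 + 1.7716 + 1.7716 + 1.6548 + 1.6548 + 1.7716) / 7 = 1.72154
bias = 1.72154 − 1.7716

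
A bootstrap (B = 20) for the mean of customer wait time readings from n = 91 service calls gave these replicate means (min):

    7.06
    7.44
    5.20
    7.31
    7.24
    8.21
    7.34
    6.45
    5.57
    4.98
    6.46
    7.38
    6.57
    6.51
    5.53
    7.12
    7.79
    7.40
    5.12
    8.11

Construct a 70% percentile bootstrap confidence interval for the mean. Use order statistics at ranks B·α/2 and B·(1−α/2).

Sorted replicates: 4.98, 5.12, 5.20, 5.53, 5.57, 6.45, 6.46, 6.51, 6.57, 7.06, 7.12, 7.24, 7.31, 7.34, 7.38, 7.40, 7.44, 7.79, 8.11, 8.21
α = 0.30; lower rank = 20 × 0.150 = 3; upper rank = 20 × 0.850 = 17.
The 3rd smallest replicate is 5.20; the 17th is 7.44.

(5.20, 7.44)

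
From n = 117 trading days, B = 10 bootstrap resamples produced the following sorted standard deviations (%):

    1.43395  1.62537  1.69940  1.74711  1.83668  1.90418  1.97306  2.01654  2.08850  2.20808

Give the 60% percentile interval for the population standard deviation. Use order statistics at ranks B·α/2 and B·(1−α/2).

α = 0.40; lower rank = 10 × 0.200 = 2; upper rank = 10 × 0.800 = 8.
The 2nd smallest replicate is 1.62537; the 8th is 2.01654.

(1.62537, 2.01654)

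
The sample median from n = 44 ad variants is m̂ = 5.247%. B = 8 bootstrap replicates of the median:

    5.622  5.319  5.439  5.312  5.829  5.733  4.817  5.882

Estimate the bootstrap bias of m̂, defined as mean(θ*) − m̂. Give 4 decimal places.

mean(θ*) = (5.622 + 5.319 + 5.439 + 5.312 + 5.829 + 5.733 + 4.817 + 5.882) / 8 = 5.49413
bias = 5.49413 − 5.247

bias = +0.2471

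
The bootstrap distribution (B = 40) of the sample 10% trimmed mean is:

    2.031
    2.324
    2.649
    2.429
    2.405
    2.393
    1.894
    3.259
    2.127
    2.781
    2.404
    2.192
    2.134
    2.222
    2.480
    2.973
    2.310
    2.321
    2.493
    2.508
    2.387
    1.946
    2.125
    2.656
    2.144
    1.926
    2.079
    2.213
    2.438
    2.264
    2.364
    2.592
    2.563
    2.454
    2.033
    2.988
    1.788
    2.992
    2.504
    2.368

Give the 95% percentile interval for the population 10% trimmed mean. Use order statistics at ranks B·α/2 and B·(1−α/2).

Sorted replicates: 1.788, 1.894, 1.926, 1.946, 2.031, 2.033, 2.079, 2.125, 2.127, 2.134, 2.144, 2.192, 2.213, 2.222, 2.264, 2.310, 2.321, 2.324, 2.364, 2.368, 2.387, 2.393, 2.404, 2.405, 2.429, 2.438, 2.454, 2.480, 2.493, 2.504, 2.508, 2.563, 2.592, 2.649, 2.656, 2.781, 2.973, 2.988, 2.992, 3.259
α = 0.05; lower rank = 40 × 0.025 = 1; upper rank = 40 × 0.975 = 39.
The 1st smallest replicate is 1.788; the 39th is 2.992.

(1.788, 2.992)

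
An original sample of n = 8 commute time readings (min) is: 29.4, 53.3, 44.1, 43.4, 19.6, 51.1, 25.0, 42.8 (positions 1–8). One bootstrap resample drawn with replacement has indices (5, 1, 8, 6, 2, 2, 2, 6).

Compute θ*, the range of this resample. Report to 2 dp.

Resample values: 19.6, 29.4, 42.8, 51.1, 53.3, 53.3, 53.3, 51.1.
Range = 53.3 − 19.6 = 33.70

θ* = 33.70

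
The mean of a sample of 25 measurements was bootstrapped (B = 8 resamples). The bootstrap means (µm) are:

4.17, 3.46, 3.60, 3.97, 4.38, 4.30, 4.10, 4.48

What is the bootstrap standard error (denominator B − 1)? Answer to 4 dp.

SE* = 0.3644

Bootstrap SE is the standard deviation of the 8 replicate means.
Mean of replicates: (4.17 + 3.46 + 3.60 + 3.97 + 4.38 + 4.30 + 4.10 + 4.48) / 8 = 32.46000 / 8 = 4.05750
Sum of squared deviations: (+0.11250)² + (−0.59750)² + (−0.45750)² + (−0.08750)² + (+0.32250)² + (+0.24250)² + (+0.04250)² + (+0.42250)² = 0.92975
Variance = 0.92975 / 7 = 0.13282
SE* = √0.13282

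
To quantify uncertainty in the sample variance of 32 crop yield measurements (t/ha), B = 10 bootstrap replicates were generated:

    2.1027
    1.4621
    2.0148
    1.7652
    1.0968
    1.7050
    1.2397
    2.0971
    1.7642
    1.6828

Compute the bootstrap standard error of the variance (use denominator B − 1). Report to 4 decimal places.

Bootstrap SE is the standard deviation of the 10 replicate variances.
Mean of replicates: (2.1027 + 1.4621 + 2.0148 + 1.7652 + 1.0968 + 1.7050 + 1.2397 + 2.0971 + 1.7642 + 1.6828) / 10 = 16.93040 / 10 = 1.69304
Sum of squared deviations: (+0.40966)² + (−0.23094)² + (+0.32176)² + (+0.07216)² + (−0.59624)² + (+0.01196)² + (−0.45334)² + (+0.40406)² + (+0.07116)² + (−0.01024)² = 1.05949
Variance = 1.05949 / 9 = 0.11772
SE* = √0.11772

SE* = 0.3431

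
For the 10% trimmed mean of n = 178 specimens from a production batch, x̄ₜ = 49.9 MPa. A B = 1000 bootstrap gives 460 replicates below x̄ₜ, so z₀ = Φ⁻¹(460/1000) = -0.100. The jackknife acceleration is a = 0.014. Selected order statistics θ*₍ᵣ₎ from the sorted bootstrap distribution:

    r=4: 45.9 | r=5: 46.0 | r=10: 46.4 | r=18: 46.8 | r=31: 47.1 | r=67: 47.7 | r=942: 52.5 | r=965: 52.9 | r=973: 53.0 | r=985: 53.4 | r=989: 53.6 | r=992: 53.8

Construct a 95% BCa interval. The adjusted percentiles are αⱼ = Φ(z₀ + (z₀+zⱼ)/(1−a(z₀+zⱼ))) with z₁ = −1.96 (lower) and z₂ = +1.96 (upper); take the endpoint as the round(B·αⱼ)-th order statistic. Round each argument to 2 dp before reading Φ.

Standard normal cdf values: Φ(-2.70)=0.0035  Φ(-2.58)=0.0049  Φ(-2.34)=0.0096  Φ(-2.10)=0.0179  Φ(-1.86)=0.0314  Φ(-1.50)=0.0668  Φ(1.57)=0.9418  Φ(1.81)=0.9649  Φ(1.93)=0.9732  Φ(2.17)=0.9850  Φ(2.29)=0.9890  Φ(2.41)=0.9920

Lower: z₀ + z₁ = -0.100 + (-1.960) = -2.060; 1 − a(z₀+z₁) = 1 − (0.014)(-2.060) = 1.0288; argument = -0.100 + (-2.060)/1.0288 = -2.1023 → -2.10.
α₁ = Φ(-2.10) = 0.0179; rank = round(1000 × 0.0179) = 18; θ*₍18₎ = 46.8.
Upper: z₀ + z₂ = 1.860; 1 − a(z₀+z₂) = 0.9740; argument = 1.8097 → 1.81; α₂ = 0.9649; rank = 965; θ*₍965₎ = 52.9.

(46.8, 52.9)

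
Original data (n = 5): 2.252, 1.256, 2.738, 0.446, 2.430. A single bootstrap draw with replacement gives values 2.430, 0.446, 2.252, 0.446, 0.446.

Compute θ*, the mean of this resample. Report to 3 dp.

θ* = 1.204

Mean = (2.430 + 0.446 + 2.252 + 0.446 + 0.446) / 5 = 6.0200 / 5 = 1.204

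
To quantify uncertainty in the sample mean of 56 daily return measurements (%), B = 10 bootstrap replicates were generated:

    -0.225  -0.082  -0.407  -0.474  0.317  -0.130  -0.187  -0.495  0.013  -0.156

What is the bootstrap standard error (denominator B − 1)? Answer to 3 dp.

SE* = 0.244

Bootstrap SE is the standard deviation of the 10 replicate means.
Mean of replicates: ((-0.225) + (-0.082) + (-0.407) + (-0.474) + 0.317 + (-0.130) + (-0.187) + (-0.495) + 0.013 + (-0.156)) / 10 = -1.8260 / 10 = -0.1826
Sum of squared deviations: (−0.0424)² + (+0.1006)² + (−0.2244)² + (−0.2914)² + (+0.4996)² + (+0.0526)² + (−0.0044)² + (−0.3124)² + (+0.1956)² + (+0.0266)² = 0.5361
Variance = 0.5361 / 9 = 0.0596
SE* = √0.0596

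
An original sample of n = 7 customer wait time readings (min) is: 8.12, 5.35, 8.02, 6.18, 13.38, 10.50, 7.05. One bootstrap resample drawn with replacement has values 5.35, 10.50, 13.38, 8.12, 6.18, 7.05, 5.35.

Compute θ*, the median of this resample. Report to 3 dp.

θ* = 7.050

Sorted: 5.35, 5.35, 6.18, 7.05, 8.12, 10.50, 13.38
Median = middle value = 7.050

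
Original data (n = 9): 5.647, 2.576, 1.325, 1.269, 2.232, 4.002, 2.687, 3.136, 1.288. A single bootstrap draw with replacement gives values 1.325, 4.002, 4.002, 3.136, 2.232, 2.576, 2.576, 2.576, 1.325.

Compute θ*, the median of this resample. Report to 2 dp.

θ* = 2.58

Sorted: 1.325, 1.325, 2.232, 2.576, 2.576, 2.576, 3.136, 4.002, 4.002
Median = middle value = 2.58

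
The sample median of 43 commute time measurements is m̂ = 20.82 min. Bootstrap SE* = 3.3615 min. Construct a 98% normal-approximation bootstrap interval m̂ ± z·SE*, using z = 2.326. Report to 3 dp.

Margin = 2.326 × 3.3615 = 7.8188
Interval: 20.82 ± 7.8188

(13.001, 28.639)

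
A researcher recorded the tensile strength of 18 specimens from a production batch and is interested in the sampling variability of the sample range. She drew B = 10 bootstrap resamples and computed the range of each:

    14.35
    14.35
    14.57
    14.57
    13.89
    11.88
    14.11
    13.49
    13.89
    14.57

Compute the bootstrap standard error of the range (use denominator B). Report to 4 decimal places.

Bootstrap SE is the standard deviation of the 10 replicate ranges.
Mean of replicates: (14.35 + 14.35 + 14.57 + 14.57 + 13.89 + 11.88 + 14.11 + 13.49 + 13.89 + 14.57) / 10 = 139.67000 / 10 = 13.96700
Sum of squared deviations: (+0.38300)² + (+0.38300)² + (+0.60300)² + (+0.60300)² + (−0.07700)² + (−2.08700)² + (+0.14300)² + (−0.47700)² + (−0.07700)² + (+0.60300)² = 5.99961
Variance = 5.99961 / 10 = 0.59996
SE* = √0.59996

SE* = 0.7746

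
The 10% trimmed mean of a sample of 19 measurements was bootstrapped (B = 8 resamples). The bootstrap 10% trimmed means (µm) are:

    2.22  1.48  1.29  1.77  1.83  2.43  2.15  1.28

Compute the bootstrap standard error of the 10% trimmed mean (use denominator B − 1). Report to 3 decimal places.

Bootstrap SE is the standard deviation of the 8 replicate 10% trimmed means.
Mean of replicates: (2.22 + 1.48 + 1.29 + 1.77 + 1.83 + 2.43 + 2.15 + 1.28) / 8 = 14.4500 / 8 = 1.8063
Sum of squared deviations: (+0.4138)² + (−0.3263)² + (−0.5163)² + (−0.0363)² + (+0.0237)² + (+0.6238)² + (+0.3437)² + (−0.5263)² = 1.3302
Variance = 1.3302 / 7 = 0.1900
SE* = √0.1900

SE* = 0.436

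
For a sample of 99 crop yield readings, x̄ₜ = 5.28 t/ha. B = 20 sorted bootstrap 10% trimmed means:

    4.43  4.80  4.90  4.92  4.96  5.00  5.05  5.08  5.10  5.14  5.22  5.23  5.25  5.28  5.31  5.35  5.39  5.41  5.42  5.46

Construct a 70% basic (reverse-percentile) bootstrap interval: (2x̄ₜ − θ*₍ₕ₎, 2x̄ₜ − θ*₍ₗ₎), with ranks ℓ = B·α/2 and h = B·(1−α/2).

Percentile endpoints at ranks 3 and 17: θ*₍3₎ = 4.90, θ*₍17₎ = 5.39.
Basic interval reflects these around x̄ₜ:
  lower = 2 × 5.28 − 5.39 = 5.17
  upper = 2 × 5.28 − 4.90 = 5.66

(5.17, 5.66)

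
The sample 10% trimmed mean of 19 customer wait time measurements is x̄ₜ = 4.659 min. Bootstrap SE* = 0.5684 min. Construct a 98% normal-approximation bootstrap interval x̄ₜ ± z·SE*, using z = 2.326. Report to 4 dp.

(3.3369, 5.9811)

Margin = 2.326 × 0.5684 = 1.32210
Interval: 4.659 ± 1.32210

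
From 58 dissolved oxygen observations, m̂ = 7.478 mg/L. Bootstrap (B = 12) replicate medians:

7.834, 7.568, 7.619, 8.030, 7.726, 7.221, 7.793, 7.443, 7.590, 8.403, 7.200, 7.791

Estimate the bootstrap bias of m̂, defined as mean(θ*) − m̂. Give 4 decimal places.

bias = +0.2068

mean(θ*) = (7.834 + 7.568 + 7.619 + 8.030 + 7.726 + 7.221 + 7.793 + 7.443 + 7.590 + 8.403 + 7.200 + 7.791) / 12 = 7.68483
bias = 7.68483 − 7.478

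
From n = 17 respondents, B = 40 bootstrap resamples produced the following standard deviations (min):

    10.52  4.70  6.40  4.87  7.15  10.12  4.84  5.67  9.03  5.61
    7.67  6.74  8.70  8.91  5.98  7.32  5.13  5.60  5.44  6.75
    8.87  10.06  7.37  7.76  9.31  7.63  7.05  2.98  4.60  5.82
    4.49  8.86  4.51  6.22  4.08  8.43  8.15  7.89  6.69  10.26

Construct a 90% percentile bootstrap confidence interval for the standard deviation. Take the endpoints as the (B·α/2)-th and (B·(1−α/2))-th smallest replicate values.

Sorted replicates: 2.98, 4.08, 4.49, 4.51, 4.60, 4.70, 4.84, 4.87, 5.13, 5.44, 5.60, 5.61, 5.67, 5.82, 5.98, 6.22, 6.40, 6.69, 6.74, 6.75, 7.05, 7.15, 7.32, 7.37, 7.63, 7.67, 7.76, 7.89, 8.15, 8.43, 8.70, 8.86, 8.87, 8.91, 9.03, 9.31, 10.06, 10.12, 10.26, 10.52
α = 0.10; lower rank = 40 × 0.050 = 2; upper rank = 40 × 0.950 = 38.
The 2nd smallest replicate is 4.08; the 38th is 10.12.

(4.08, 10.12)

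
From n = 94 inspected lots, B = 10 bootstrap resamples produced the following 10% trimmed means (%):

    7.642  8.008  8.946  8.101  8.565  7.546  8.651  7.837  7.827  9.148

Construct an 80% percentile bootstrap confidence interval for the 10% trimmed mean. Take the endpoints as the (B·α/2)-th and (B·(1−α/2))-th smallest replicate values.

(7.546, 8.946)

Sorted replicates: 7.546, 7.642, 7.827, 7.837, 8.008, 8.101, 8.565, 8.651, 8.946, 9.148
α = 0.20; lower rank = 10 × 0.100 = 1; upper rank = 10 × 0.900 = 9.
The 1st smallest replicate is 7.546; the 9th is 8.946.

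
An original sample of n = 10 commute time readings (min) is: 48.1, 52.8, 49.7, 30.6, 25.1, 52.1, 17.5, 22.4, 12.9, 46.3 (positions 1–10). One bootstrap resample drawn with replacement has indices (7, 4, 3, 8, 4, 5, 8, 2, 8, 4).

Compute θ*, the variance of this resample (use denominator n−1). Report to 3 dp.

Resample values: 17.5, 30.6, 49.7, 22.4, 30.6, 25.1, 22.4, 52.8, 22.4, 30.6.
Mean = 30.4100; sum of squared deviations = 1260.8690
s² = 1260.8690 / 9 = 140.0966

θ* = 140.097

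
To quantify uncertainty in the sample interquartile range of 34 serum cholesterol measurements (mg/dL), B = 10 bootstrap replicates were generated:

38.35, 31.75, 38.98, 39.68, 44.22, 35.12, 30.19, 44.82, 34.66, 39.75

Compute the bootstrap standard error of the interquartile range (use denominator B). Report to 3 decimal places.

SE* = 4.594

Bootstrap SE is the standard deviation of the 10 replicate interquartile ranges.
Mean of replicates: (38.35 + 31.75 + 38.98 + 39.68 + 44.22 + 35.12 + 30.19 + 44.82 + 34.66 + 39.75) / 10 = 377.5200 / 10 = 37.7520
Sum of squared deviations: (+0.5980)² + (−6.0020)² + (+1.2280)² + (+1.9280)² + (+6.4680)² + (−2.6320)² + (−7.5620)² + (+7.0680)² + (−3.0920)² + (+1.9980)² = 211.0622
Variance = 211.0622 / 10 = 21.1062
SE* = √21.1062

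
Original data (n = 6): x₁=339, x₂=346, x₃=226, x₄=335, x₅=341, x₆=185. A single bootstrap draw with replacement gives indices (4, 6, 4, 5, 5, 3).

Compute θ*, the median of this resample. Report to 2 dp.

Resample values: 335, 185, 335, 341, 341, 226.
Sorted: 185, 226, 335, 335, 341, 341
Median = average of the two middle values = 335.00

θ* = 335.00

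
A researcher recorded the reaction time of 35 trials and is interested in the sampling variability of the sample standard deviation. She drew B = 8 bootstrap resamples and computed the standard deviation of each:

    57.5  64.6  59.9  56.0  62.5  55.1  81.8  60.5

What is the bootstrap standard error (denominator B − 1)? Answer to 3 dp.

Bootstrap SE is the standard deviation of the 8 replicate standard deviations.
Mean of replicates: (57.5 + 64.6 + 59.9 + 56.0 + 62.5 + 55.1 + 81.8 + 60.5) / 8 = 497.9000 / 8 = 62.2375
Sum of squared deviations: (−4.7375)² + (+2.3625)² + (−2.3375)² + (−6.2375)² + (+0.2625)² + (−7.1375)² + (+19.5625)² + (−1.7375)² = 509.1187
Variance = 509.1187 / 7 = 72.7312
SE* = √72.7312

SE* = 8.528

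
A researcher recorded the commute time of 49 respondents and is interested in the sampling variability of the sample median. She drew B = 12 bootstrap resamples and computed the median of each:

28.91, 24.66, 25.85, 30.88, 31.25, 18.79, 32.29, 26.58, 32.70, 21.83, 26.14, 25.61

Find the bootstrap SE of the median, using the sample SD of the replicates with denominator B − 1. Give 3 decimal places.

Bootstrap SE is the standard deviation of the 12 replicate medians.
Mean of replicates: (28.91 + 24.66 + 25.85 + 30.88 + 31.25 + 18.79 + 32.29 + 26.58 + 32.70 + 21.83 + 26.14 + 25.61) / 12 = 325.4900 / 12 = 27.1242
Sum of squared deviations: (+1.7858)² + (−2.4642)² + (−1.2742)² + (+3.7558)² + (+4.1258)² + (−8.3342)² + (+5.1658)² + (−0.5442)² + (+5.5758)² + (−5.2942)² + (−0.9842)² + (−1.5142)² = 200.8333
Variance = 200.8333 / 11 = 18.2576
SE* = √18.2576

SE* = 4.273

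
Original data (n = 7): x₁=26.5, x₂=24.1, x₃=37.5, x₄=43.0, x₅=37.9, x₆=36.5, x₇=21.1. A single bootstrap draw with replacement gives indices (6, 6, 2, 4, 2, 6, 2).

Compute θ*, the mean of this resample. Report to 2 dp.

Resample values: 36.5, 36.5, 24.1, 43.0, 24.1, 36.5, 24.1.
Mean = (36.5 + 36.5 + 24.1 + 43.0 + 24.1 + 36.5 + 24.1) / 7 = 224.80 / 7 = 32.11

θ* = 32.11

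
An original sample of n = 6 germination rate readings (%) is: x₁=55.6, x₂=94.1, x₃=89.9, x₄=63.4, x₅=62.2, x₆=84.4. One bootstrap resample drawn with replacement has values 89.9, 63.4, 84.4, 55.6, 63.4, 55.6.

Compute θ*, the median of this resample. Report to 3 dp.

θ* = 63.400

Sorted: 55.6, 55.6, 63.4, 63.4, 84.4, 89.9
Median = average of the two middle values = 63.400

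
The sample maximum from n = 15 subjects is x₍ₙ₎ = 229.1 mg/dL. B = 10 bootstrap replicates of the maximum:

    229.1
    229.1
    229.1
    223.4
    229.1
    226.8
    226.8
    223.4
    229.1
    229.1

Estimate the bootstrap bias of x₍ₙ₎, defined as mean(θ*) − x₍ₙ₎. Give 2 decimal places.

mean(θ*) = (229.1 + 229.1 + 229.1 + 223.4 + 229.1 + 226.8 + 226.8 + 223.4 + 229.1 + 229.1) / 10 = 227.500
bias = 227.500 − 229.1

bias = −1.60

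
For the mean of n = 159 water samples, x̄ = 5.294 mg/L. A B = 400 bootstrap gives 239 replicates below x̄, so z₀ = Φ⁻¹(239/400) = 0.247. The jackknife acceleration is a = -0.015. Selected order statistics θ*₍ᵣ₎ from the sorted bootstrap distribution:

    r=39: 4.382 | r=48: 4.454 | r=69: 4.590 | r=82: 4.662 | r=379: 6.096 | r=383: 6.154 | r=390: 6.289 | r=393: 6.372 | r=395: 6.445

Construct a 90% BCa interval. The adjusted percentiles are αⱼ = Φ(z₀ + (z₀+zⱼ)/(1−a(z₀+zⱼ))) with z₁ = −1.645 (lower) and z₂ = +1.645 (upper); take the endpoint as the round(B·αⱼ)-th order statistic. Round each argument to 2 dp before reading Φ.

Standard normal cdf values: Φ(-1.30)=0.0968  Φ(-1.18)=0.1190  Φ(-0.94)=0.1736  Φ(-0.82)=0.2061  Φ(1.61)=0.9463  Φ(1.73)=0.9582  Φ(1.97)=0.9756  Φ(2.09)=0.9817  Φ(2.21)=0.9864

(4.454, 6.372)

Lower: z₀ + z₁ = 0.247 + (-1.645) = -1.398; 1 − a(z₀+z₁) = 1 − (-0.015)(-1.398) = 0.9790; argument = 0.247 + (-1.398)/0.9790 = -1.1809 → -1.18.
α₁ = Φ(-1.18) = 0.1190; rank = round(400 × 0.1190) = 48; θ*₍48₎ = 4.454.
Upper: z₀ + z₂ = 1.892; 1 − a(z₀+z₂) = 1.0284; argument = 2.0868 → 2.09; α₂ = 0.9817; rank = 393; θ*₍393₎ = 6.372.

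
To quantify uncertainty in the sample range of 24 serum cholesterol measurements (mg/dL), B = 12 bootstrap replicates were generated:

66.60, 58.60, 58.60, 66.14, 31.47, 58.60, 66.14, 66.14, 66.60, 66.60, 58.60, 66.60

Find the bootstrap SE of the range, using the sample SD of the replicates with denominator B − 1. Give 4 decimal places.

Bootstrap SE is the standard deviation of the 12 replicate ranges.
Mean of replicates: (66.60 + 58.60 + 58.60 + 66.14 + 31.47 + 58.60 + 66.14 + 66.14 + 66.60 + 66.60 + 58.60 + 66.60) / 12 = 730.69000 / 12 = 60.89083
Sum of squared deviations: (+5.70917)² + (−2.29083)² + (−2.29083)² + (+5.24917)² + (−29.42083)² + (−2.29083)² + (+5.24917)² + (+5.24917)² + (+5.70917)² + (+5.70917)² + (−2.29083)² + (+5.70917)² = 1099.61669
Variance = 1099.61669 / 11 = 99.96515
SE* = √99.96515

SE* = 9.9983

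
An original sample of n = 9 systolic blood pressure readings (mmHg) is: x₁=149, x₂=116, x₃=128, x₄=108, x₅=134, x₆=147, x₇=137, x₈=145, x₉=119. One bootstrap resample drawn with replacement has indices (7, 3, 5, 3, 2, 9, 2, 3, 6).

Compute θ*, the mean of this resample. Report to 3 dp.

θ* = 128.111

Resample values: 137, 128, 134, 128, 116, 119, 116, 128, 147.
Mean = (137 + 128 + 134 + 128 + 116 + 119 + 116 + 128 + 147) / 9 = 1153.0 / 9 = 128.111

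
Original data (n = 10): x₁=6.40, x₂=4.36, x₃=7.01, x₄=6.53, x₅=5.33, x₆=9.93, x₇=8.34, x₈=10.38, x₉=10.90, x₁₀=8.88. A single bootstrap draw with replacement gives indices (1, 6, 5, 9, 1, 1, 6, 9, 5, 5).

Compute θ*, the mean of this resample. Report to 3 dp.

Resample values: 6.40, 9.93, 5.33, 10.90, 6.40, 6.40, 9.93, 10.90, 5.33, 5.33.
Mean = (6.40 + 9.93 + 5.33 + 10.90 + 6.40 + 6.40 + 9.93 + 10.90 + 5.33 + 5.33) / 10 = 76.850 / 10 = 7.685

θ* = 7.685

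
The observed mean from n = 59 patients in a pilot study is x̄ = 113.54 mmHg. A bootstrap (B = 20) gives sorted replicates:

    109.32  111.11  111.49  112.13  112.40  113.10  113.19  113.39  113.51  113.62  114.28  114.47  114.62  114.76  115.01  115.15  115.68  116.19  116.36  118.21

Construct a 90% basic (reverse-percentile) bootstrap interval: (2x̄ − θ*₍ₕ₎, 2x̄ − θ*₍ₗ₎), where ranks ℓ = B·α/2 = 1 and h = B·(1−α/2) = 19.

(110.72, 117.76)

Percentile endpoints at ranks 1 and 19: θ*₍1₎ = 109.32, θ*₍19₎ = 116.36.
Basic interval reflects these around x̄:
  lower = 2 × 113.54 − 116.36 = 110.72
  upper = 2 × 113.54 − 109.32 = 117.76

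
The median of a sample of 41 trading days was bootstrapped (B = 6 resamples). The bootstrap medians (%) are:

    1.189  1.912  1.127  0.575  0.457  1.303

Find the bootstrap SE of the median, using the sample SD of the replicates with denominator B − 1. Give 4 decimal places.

SE* = 0.5288

Bootstrap SE is the standard deviation of the 6 replicate medians.
Mean of replicates: (1.189 + 1.912 + 1.127 + 0.575 + 0.457 + 1.303) / 6 = 6.56300 / 6 = 1.09383
Sum of squared deviations: (+0.09517)² + (+0.81817)² + (+0.03317)² + (−0.51883)² + (−0.63683)² + (+0.20917)² = 1.39805
Variance = 1.39805 / 5 = 0.27961
SE* = √0.27961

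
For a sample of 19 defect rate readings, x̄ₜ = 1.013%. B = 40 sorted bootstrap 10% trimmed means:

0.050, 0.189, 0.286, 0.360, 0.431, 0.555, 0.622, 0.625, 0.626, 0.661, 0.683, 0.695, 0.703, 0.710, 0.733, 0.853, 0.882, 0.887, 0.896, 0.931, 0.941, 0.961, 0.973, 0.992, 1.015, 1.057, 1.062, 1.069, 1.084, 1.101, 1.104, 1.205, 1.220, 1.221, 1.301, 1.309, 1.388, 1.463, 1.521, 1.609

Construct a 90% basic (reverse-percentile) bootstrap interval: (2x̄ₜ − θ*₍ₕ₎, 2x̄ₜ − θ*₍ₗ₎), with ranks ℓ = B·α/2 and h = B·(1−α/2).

Percentile endpoints at ranks 2 and 38: θ*₍2₎ = 0.189, θ*₍38₎ = 1.463.
Basic interval reflects these around x̄ₜ:
  lower = 2 × 1.013 − 1.463 = 0.563
  upper = 2 × 1.013 − 0.189 = 1.837

(0.563, 1.837)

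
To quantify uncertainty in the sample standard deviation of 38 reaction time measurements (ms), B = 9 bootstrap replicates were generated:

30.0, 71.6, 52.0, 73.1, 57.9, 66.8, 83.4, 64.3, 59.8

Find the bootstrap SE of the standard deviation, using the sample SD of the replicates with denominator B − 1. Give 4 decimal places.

SE* = 15.1955

Bootstrap SE is the standard deviation of the 9 replicate standard deviations.
Mean of replicates: (30.0 + 71.6 + 52.0 + 73.1 + 57.9 + 66.8 + 83.4 + 64.3 + 59.8) / 9 = 558.90000 / 9 = 62.10000
Sum of squared deviations: (−32.10000)² + (+9.50000)² + (−10.10000)² + (+11.00000)² + (−4.20000)² + (+4.70000)² + (+21.30000)² + (+2.20000)² + (−2.30000)² = 1847.22000
Variance = 1847.22000 / 8 = 230.90250
SE* = √230.90250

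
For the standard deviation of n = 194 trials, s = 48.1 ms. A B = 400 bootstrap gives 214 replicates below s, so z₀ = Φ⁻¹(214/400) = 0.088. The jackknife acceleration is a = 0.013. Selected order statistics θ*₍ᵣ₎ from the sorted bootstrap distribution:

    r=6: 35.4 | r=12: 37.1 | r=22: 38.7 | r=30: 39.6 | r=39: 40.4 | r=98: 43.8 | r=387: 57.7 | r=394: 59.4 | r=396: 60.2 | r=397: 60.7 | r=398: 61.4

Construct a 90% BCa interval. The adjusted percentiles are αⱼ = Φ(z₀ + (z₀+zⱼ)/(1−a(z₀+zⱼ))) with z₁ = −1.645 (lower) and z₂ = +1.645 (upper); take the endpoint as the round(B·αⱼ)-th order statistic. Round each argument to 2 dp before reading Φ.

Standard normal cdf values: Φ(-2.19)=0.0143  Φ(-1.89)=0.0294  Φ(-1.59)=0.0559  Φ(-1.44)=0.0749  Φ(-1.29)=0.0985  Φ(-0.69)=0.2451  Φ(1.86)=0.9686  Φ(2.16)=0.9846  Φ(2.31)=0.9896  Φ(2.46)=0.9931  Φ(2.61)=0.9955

(39.6, 57.7)

Lower: z₀ + z₁ = 0.088 + (-1.645) = -1.557; 1 − a(z₀+z₁) = 1 − (0.013)(-1.557) = 1.0202; argument = 0.088 + (-1.557)/1.0202 = -1.4381 → -1.44.
α₁ = Φ(-1.44) = 0.0749; rank = round(400 × 0.0749) = 30; θ*₍30₎ = 39.6.
Upper: z₀ + z₂ = 1.733; 1 − a(z₀+z₂) = 0.9775; argument = 1.8609 → 1.86; α₂ = 0.9686; rank = 387; θ*₍387₎ = 57.7.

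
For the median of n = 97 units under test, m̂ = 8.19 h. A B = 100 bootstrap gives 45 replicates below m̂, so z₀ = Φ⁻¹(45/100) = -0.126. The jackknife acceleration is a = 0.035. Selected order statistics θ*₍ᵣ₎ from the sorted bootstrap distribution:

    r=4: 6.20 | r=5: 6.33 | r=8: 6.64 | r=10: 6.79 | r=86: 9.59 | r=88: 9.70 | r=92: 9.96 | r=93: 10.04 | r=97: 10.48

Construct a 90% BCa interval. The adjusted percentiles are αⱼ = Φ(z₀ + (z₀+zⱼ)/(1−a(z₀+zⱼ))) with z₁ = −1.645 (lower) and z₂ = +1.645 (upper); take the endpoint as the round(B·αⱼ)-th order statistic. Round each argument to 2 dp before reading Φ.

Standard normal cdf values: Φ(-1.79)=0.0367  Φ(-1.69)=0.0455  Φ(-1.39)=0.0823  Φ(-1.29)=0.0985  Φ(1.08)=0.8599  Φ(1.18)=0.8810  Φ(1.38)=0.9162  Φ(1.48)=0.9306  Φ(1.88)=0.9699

(6.20, 10.04)

Lower: z₀ + z₁ = -0.126 + (-1.645) = -1.771; 1 − a(z₀+z₁) = 1 − (0.035)(-1.771) = 1.0620; argument = -0.126 + (-1.771)/1.0620 = -1.7936 → -1.79.
α₁ = Φ(-1.79) = 0.0367; rank = round(100 × 0.0367) = 4; θ*₍4₎ = 6.20.
Upper: z₀ + z₂ = 1.519; 1 − a(z₀+z₂) = 0.9468; argument = 1.4783 → 1.48; α₂ = 0.9306; rank = 93; θ*₍93₎ = 10.04.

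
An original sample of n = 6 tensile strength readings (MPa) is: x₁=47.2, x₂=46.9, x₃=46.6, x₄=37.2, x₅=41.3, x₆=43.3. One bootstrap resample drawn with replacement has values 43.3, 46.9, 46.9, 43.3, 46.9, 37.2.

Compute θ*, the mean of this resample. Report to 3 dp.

Mean = (43.3 + 46.9 + 46.9 + 43.3 + 46.9 + 37.2) / 6 = 264.50 / 6 = 44.083

θ* = 44.083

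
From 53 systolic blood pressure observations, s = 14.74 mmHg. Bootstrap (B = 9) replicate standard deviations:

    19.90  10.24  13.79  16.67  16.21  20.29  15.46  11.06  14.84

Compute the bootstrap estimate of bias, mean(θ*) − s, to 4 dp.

mean(θ*) = (19.90 + 10.24 + 13.79 + 16.67 + 16.21 + 20.29 + 15.46 + 11.06 + 14.84) / 9 = 15.38444
bias = 15.38444 − 14.74

bias = +0.6444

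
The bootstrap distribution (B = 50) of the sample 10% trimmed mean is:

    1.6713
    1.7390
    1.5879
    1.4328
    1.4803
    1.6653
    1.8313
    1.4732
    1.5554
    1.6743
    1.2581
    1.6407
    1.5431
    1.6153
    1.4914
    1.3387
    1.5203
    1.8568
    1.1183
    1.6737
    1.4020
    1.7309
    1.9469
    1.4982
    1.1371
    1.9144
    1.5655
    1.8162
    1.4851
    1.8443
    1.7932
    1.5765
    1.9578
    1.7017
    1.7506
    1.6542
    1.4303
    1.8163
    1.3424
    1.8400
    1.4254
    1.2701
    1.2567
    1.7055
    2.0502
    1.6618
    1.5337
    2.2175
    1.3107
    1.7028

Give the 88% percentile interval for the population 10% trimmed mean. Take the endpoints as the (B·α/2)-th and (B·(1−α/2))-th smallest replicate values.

(1.2567, 1.9469)

Sorted replicates: 1.1183, 1.1371, 1.2567, 1.2581, 1.2701, 1.3107, 1.3387, 1.3424, 1.4020, 1.4254, 1.4303, 1.4328, 1.4732, 1.4803, 1.4851, 1.4914, 1.4982, 1.5203, 1.5337, 1.5431, 1.5554, 1.5655, 1.5765, 1.5879, 1.6153, 1.6407, 1.6542, 1.6618, 1.6653, 1.6713, 1.6737, 1.6743, 1.7017, 1.7028, 1.7055, 1.7309, 1.7390, 1.7506, 1.7932, 1.8162, 1.8163, 1.8313, 1.8400, 1.8443, 1.8568, 1.9144, 1.9469, 1.9578, 2.0502, 2.2175
α = 0.12; lower rank = 50 × 0.060 = 3; upper rank = 50 × 0.940 = 47.
The 3rd smallest replicate is 1.2567; the 47th is 1.9469.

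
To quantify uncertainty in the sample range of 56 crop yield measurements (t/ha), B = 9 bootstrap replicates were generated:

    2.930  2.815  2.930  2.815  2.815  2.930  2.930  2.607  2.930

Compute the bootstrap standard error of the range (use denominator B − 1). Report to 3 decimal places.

Bootstrap SE is the standard deviation of the 9 replicate ranges.
Mean of replicates: (2.930 + 2.815 + 2.930 + 2.815 + 2.815 + 2.930 + 2.930 + 2.607 + 2.930) / 9 = 25.7020 / 9 = 2.8558
Sum of squared deviations: (+0.0742)² + (−0.0408)² + (+0.0742)² + (−0.0408)² + (−0.0408)² + (+0.0742)² + (+0.0742)² + (−0.2488)² + (+0.0742)² = 0.0944
Variance = 0.0944 / 8 = 0.0118
SE* = √0.0118

SE* = 0.109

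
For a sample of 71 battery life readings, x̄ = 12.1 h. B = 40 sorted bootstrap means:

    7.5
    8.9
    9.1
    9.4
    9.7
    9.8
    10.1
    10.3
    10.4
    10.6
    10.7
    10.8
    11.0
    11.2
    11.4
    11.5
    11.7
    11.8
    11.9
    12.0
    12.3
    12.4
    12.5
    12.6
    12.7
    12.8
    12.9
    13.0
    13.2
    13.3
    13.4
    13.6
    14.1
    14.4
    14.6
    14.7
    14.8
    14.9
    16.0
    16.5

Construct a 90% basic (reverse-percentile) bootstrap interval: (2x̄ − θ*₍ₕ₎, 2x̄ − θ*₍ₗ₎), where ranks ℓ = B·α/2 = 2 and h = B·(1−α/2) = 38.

(9.3, 15.3)

Percentile endpoints at ranks 2 and 38: θ*₍2₎ = 8.9, θ*₍38₎ = 14.9.
Basic interval reflects these around x̄:
  lower = 2 × 12.1 − 14.9 = 9.3
  upper = 2 × 12.1 − 8.9 = 15.3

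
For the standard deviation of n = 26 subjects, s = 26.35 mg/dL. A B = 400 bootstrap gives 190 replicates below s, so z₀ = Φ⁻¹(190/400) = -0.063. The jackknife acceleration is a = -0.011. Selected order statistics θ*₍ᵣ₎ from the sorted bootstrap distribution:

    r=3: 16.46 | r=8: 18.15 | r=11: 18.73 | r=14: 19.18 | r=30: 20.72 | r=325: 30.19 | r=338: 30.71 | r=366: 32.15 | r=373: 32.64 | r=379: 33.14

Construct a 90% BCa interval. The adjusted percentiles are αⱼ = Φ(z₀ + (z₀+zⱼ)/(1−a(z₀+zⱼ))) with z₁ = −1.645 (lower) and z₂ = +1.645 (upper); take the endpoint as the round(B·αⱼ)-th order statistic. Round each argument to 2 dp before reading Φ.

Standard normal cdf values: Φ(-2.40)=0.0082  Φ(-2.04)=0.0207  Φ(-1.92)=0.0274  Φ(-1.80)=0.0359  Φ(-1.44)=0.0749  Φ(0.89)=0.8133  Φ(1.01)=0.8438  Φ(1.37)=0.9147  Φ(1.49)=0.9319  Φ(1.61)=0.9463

Lower: z₀ + z₁ = -0.063 + (-1.645) = -1.708; 1 − a(z₀+z₁) = 1 − (-0.011)(-1.708) = 0.9812; argument = -0.063 + (-1.708)/0.9812 = -1.8037 → -1.80.
α₁ = Φ(-1.80) = 0.0359; rank = round(400 × 0.0359) = 14; θ*₍14₎ = 19.18.
Upper: z₀ + z₂ = 1.582; 1 − a(z₀+z₂) = 1.0174; argument = 1.4919 → 1.49; α₂ = 0.9319; rank = 373; θ*₍373₎ = 32.64.

(19.18, 32.64)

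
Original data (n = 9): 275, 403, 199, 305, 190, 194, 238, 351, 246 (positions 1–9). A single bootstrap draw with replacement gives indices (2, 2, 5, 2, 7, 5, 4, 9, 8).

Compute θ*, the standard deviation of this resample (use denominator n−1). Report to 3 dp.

θ* = 90.360

Resample values: 403, 403, 190, 403, 238, 190, 305, 246, 351.
Mean = 303.2222; sum of squared deviations = 65319.5556
s² = 65319.5556 / 8 = 8164.9444
s = √8164.9444 = 90.360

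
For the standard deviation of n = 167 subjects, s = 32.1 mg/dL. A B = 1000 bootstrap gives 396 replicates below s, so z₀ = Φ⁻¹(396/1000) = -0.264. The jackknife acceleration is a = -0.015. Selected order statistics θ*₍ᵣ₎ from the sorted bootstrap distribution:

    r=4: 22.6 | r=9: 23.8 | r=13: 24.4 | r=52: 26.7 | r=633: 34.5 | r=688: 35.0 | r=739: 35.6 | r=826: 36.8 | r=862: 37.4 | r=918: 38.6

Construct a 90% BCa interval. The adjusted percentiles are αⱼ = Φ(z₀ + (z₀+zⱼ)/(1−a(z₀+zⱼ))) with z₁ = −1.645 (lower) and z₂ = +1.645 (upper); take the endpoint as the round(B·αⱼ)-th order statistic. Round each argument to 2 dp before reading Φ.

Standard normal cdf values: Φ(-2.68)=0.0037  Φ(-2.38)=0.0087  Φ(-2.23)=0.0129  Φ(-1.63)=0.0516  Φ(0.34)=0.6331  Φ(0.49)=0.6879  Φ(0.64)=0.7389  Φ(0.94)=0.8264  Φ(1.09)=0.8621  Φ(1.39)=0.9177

(24.4, 37.4)

Lower: z₀ + z₁ = -0.264 + (-1.645) = -1.909; 1 − a(z₀+z₁) = 1 − (-0.015)(-1.909) = 0.9714; argument = -0.264 + (-1.909)/0.9714 = -2.2293 → -2.23.
α₁ = Φ(-2.23) = 0.0129; rank = round(1000 × 0.0129) = 13; θ*₍13₎ = 24.4.
Upper: z₀ + z₂ = 1.381; 1 − a(z₀+z₂) = 1.0207; argument = 1.0890 → 1.09; α₂ = 0.8621; rank = 862; θ*₍862₎ = 37.4.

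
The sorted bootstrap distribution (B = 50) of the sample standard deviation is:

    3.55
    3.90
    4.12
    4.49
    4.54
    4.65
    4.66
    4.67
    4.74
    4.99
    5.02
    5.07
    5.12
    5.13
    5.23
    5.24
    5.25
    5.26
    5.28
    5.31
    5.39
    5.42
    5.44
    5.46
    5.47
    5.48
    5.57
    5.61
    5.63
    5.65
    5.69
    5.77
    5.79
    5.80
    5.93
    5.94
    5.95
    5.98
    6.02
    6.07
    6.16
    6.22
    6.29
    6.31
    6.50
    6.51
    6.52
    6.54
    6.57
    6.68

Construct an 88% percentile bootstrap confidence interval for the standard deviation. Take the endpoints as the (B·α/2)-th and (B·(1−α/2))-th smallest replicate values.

(4.12, 6.52)

α = 0.12; lower rank = 50 × 0.060 = 3; upper rank = 50 × 0.940 = 47.
The 3rd smallest replicate is 4.12; the 47th is 6.52.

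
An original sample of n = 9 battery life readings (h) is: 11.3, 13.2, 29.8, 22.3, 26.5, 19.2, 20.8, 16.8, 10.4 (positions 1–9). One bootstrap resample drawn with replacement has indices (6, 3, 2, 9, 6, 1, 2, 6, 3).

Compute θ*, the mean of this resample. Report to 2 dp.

Resample values: 19.2, 29.8, 13.2, 10.4, 19.2, 11.3, 13.2, 19.2, 29.8.
Mean = (19.2 + 29.8 + 13.2 + 10.4 + 19.2 + 11.3 + 13.2 + 19.2 + 29.8) / 9 = 165.30 / 9 = 18.37

θ* = 18.37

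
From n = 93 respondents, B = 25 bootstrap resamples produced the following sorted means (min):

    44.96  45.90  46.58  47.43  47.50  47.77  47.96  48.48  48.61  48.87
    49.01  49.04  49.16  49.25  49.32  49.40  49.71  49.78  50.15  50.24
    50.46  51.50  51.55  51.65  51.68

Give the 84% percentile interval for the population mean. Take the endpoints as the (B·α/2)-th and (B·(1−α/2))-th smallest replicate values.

(45.90, 51.55)

α = 0.16; lower rank = 25 × 0.080 = 2; upper rank = 25 × 0.920 = 23.
The 2nd smallest replicate is 45.90; the 23rd is 51.55.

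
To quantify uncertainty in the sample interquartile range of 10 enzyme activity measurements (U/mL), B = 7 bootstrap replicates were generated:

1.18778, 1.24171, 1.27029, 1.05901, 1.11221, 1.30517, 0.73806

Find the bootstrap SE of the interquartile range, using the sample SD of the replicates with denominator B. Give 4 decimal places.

SE* = 0.1793

Bootstrap SE is the standard deviation of the 7 replicate interquartile ranges.
Mean of replicates: (1.18778 + 1.24171 + 1.27029 + 1.05901 + 1.11221 + 1.30517 + 0.73806) / 7 = 7.914230 / 7 = 1.130604
Sum of squared deviations: (+0.057176)² + (+0.111106)² + (+0.139686)² + (−0.071594)² + (−0.018394)² + (+0.174566)² + (−0.392544)² = 0.225154
Variance = 0.225154 / 7 = 0.032165
SE* = √0.032165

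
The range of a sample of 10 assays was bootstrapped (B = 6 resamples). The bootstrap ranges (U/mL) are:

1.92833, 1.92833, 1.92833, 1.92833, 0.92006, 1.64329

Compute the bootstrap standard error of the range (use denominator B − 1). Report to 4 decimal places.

SE* = 0.4047

Bootstrap SE is the standard deviation of the 6 replicate ranges.
Mean of replicates: (1.92833 + 1.92833 + 1.92833 + 1.92833 + 0.92006 + 1.64329) / 6 = 10.276670 / 6 = 1.712778
Sum of squared deviations: (+0.215552)² + (+0.215552)² + (+0.215552)² + (+0.215552)² + (−0.792718)² + (−0.069488)² = 0.819081
Variance = 0.819081 / 5 = 0.163816
SE* = √0.163816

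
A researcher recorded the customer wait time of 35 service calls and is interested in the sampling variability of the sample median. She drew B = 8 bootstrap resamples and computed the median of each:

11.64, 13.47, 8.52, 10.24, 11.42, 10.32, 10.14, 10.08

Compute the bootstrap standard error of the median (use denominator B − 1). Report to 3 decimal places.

Bootstrap SE is the standard deviation of the 8 replicate medians.
Mean of replicates: (11.64 + 13.47 + 8.52 + 10.24 + 11.42 + 10.32 + 10.14 + 10.08) / 8 = 85.8300 / 8 = 10.7287
Sum of squared deviations: (+0.9113)² + (+2.7413)² + (−2.2088)² + (−0.4887)² + (+0.6913)² + (−0.4087)² + (−0.5887)² + (−0.6487)² = 14.8747
Variance = 14.8747 / 7 = 2.1250
SE* = √2.1250

SE* = 1.458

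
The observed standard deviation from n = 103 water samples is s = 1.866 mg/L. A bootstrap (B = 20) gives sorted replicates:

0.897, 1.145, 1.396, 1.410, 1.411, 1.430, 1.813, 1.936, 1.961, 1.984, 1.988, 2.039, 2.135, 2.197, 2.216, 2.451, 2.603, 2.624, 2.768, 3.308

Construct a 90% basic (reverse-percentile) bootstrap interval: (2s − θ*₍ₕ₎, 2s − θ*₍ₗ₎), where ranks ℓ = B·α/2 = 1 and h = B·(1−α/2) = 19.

(0.964, 2.835)

Percentile endpoints at ranks 1 and 19: θ*₍1₎ = 0.897, θ*₍19₎ = 2.768.
Basic interval reflects these around s:
  lower = 2 × 1.866 − 2.768 = 0.964
  upper = 2 × 1.866 − 0.897 = 2.835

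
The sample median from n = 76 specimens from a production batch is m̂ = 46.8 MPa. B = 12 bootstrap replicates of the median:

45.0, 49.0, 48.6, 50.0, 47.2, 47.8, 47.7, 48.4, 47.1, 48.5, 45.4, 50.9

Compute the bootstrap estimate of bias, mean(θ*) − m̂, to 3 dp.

mean(θ*) = (45.0 + 49.0 + 48.6 + 50.0 + 47.2 + 47.8 + 47.7 + 48.4 + 47.1 + 48.5 + 45.4 + 50.9) / 12 = 47.9667
bias = 47.9667 − 46.8

bias = +1.167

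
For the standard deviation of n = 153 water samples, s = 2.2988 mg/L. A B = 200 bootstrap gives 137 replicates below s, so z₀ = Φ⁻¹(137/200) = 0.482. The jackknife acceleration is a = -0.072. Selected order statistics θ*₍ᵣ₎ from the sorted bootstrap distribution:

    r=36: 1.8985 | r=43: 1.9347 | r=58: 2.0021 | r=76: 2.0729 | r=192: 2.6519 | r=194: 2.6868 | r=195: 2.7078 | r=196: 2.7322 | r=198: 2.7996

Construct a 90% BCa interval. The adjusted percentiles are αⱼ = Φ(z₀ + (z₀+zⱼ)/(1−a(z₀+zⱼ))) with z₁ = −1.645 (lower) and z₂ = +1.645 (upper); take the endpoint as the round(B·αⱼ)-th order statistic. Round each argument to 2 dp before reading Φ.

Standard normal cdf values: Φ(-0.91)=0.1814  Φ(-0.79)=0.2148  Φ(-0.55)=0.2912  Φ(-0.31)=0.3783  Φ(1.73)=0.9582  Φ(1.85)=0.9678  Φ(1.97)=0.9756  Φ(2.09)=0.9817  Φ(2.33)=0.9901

(1.9347, 2.7996)

Lower: z₀ + z₁ = 0.482 + (-1.645) = -1.163; 1 − a(z₀+z₁) = 1 − (-0.072)(-1.163) = 0.9163; argument = 0.482 + (-1.163)/0.9163 = -0.7873 → -0.79.
α₁ = Φ(-0.79) = 0.2148; rank = round(200 × 0.2148) = 43; θ*₍43₎ = 1.9347.
Upper: z₀ + z₂ = 2.127; 1 − a(z₀+z₂) = 1.1531; argument = 2.3265 → 2.33; α₂ = 0.9901; rank = 198; θ*₍198₎ = 2.7996.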